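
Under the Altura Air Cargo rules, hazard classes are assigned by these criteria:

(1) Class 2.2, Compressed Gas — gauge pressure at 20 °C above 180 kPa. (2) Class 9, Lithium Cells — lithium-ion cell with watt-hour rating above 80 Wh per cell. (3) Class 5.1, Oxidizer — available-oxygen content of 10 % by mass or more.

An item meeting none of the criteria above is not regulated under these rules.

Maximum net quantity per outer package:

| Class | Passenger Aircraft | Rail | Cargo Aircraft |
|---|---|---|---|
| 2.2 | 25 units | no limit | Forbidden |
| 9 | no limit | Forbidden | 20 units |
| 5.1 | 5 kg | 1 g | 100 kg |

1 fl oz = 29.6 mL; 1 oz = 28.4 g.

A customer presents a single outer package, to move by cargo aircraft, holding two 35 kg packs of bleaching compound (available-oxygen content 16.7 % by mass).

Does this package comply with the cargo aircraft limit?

The bleaching compound has available-oxygen content 16.7 % by mass, which is ≥ 10 % by mass, so it is Class 5.1 (Oxidizer).
Class 5.1 quantity: two 35 kg packs = 70 kg.
That is within the Class 5.1 cargo aircraft limit of 100 kg.

Yes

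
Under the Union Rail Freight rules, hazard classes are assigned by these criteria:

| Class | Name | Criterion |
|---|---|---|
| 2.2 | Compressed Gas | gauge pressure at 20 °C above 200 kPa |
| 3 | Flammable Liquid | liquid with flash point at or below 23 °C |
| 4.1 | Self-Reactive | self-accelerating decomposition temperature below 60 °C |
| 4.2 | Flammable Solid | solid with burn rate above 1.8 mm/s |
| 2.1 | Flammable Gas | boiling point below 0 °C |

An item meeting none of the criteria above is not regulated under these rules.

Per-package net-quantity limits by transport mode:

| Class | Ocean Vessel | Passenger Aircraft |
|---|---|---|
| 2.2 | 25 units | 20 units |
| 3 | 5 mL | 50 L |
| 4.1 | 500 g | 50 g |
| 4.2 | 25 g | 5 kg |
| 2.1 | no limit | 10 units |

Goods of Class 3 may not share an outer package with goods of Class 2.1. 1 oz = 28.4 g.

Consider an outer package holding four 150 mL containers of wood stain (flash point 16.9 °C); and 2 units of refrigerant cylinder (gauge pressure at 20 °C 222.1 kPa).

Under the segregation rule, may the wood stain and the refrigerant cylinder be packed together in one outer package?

Yes

Wood stain: flash point 16.9 °C ≤ 23 °C → Class 3 (Flammable Liquid).
The refrigerant cylinder has gauge pressure at 20 °C 222.1 kPa, which is > 200 kPa, so it is Class 2.2 (Compressed Gas).
No segregation rule bars Class 3 with Class 2.2.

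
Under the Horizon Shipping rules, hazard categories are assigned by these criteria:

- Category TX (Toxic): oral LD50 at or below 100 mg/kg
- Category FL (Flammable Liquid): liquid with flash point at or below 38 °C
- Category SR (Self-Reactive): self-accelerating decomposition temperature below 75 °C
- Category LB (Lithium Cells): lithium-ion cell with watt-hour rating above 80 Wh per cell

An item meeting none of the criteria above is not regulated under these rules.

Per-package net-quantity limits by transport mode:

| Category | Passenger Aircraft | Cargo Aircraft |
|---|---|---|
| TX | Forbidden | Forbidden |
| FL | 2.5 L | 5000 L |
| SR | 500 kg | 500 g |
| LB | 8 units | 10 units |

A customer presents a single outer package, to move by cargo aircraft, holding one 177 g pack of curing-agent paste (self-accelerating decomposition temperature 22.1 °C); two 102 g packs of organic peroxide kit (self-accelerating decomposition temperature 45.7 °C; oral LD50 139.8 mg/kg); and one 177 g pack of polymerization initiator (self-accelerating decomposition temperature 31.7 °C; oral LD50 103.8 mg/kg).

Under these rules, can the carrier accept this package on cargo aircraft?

No

With self-accelerating decomposition temperature 22.1 °C (< 75 °C), the curing-agent paste falls in Category SR.
Self-accelerating decomposition temperature 45.7 °C meets the Category SR criterion (Self-Reactive), so the organic peroxide kit is Category SR.
Polymerization initiator: self-accelerating decomposition temperature 31.7 °C < 75 °C → Category SR (Self-Reactive).
Category SR net quantity: 177 g + (two 102 g packs = 204 g) + 177 g = 558 g.
That exceeds the Category SR cargo aircraft limit of 500 g.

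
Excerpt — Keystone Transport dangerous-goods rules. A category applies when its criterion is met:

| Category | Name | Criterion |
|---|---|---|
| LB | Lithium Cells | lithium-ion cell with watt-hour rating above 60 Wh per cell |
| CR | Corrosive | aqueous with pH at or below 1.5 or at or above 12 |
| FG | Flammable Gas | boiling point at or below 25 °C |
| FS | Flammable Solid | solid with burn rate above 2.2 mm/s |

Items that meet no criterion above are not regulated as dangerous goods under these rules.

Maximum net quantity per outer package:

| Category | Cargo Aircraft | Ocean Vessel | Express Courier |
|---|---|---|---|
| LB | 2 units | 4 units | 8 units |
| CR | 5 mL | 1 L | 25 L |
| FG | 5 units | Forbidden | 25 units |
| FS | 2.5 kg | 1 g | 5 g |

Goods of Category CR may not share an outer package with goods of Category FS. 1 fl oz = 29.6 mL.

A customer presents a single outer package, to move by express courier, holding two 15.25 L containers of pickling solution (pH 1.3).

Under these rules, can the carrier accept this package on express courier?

Pickling solution: pH 1.3 ≤ 1.5 → Category CR (Corrosive).
Category CR quantity: two 15.25 L containers = 30.5 L.
That exceeds the Category CR express courier limit of 25 L.

No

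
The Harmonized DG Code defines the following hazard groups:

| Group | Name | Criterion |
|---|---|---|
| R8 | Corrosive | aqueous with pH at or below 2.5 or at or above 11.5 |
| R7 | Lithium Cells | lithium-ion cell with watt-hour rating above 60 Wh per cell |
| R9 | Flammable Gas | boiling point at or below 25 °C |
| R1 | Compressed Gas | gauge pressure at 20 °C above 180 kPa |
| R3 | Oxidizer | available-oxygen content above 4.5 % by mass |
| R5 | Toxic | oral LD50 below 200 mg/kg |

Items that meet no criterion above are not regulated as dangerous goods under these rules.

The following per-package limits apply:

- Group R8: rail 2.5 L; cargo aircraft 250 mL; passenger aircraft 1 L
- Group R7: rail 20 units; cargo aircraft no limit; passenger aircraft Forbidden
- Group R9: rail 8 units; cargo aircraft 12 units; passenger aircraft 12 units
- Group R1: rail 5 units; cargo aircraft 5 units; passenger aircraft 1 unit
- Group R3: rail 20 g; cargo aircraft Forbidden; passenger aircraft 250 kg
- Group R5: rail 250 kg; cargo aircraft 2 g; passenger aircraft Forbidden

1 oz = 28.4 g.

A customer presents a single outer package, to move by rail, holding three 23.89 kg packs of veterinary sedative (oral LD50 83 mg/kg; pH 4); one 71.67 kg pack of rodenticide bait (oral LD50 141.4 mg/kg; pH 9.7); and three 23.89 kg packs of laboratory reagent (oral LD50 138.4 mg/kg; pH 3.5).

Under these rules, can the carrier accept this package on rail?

Yes

The veterinary sedative has oral LD50 83 mg/kg, which is < 200 mg/kg, so it is Group R5 (Toxic).
With oral LD50 141.4 mg/kg (< 200 mg/kg), the rodenticide bait falls in Group R5.
The laboratory reagent has oral LD50 138.4 mg/kg, which is < 200 mg/kg, so it is Group R5 (Toxic).
Total Group R5: (three 23.89 kg packs = 71.67 kg) + 71.67 kg + (three 23.89 kg packs = 71.67 kg) = 215.01 kg.
That is within the Group R5 rail limit of 250 kg.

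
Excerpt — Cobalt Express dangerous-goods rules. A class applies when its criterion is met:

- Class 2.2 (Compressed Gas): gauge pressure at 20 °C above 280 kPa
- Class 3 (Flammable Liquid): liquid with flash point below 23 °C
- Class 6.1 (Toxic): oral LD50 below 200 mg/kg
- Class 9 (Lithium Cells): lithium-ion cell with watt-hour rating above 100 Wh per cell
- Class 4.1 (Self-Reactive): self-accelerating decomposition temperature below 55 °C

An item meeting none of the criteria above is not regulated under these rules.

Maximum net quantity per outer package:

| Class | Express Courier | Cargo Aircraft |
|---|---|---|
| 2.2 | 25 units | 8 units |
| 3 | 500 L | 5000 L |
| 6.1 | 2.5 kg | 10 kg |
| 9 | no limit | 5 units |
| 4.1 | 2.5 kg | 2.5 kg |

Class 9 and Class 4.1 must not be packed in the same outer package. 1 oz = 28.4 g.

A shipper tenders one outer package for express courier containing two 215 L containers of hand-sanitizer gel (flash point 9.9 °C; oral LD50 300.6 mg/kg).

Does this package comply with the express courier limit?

The hand-sanitizer gel has flash point 9.9 °C, which is < 23 °C, so it is Class 3 (Flammable Liquid).
Class 3 quantity: two 215 L containers = 430 L.
430 L is within the express courier limit of 500 L for Class 3.

Yes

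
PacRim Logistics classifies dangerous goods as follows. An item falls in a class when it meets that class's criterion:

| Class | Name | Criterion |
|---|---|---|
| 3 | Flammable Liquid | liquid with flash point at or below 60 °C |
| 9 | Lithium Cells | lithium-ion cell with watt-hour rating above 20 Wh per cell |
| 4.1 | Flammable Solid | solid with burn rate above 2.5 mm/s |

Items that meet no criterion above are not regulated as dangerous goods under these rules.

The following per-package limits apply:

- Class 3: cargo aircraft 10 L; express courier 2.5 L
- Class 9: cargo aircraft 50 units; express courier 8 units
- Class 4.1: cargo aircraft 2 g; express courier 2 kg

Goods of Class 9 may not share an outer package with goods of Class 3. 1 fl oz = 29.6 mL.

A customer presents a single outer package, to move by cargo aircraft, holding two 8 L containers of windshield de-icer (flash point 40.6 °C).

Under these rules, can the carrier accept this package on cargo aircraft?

Flash point 40.6 °C meets the Class 3 criterion (Flammable Liquid), so the windshield de-icer is Class 3.
Class 3 quantity: two 8 L containers = 16 L.
That exceeds the Class 3 cargo aircraft limit of 10 L.

No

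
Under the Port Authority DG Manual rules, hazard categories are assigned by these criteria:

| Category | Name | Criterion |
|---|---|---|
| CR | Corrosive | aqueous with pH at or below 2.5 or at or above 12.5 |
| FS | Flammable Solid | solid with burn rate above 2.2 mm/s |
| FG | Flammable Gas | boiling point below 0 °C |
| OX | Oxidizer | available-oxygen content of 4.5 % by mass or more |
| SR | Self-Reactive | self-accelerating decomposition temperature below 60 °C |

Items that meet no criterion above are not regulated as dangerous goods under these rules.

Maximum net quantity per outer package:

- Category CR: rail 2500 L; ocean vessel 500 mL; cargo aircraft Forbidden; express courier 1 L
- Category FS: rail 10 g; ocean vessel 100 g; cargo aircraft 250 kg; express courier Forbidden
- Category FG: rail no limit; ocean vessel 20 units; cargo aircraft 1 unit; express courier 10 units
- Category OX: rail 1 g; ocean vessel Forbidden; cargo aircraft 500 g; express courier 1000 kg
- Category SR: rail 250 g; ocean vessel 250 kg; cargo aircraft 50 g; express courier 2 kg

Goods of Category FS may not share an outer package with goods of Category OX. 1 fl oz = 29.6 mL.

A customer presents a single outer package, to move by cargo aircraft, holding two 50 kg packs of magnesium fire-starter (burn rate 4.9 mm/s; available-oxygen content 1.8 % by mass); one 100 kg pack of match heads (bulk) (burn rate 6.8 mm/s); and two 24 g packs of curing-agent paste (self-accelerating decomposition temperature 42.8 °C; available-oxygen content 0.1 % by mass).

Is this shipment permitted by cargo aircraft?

Yes

With burn rate 4.9 mm/s (> 2.2 mm/s), the magnesium fire-starter falls in Category FS.
Burn rate 6.8 mm/s meets the Category FS criterion (Flammable Solid), so the match heads (bulk) are Category FS.
Curing-agent paste: self-accelerating decomposition temperature 42.8 °C < 60 °C → Category SR (Self-Reactive).
Total Category FS: (two 50 kg packs = 100 kg) + 100 kg = 200 kg.
200 kg ≤ 250 kg (cargo aircraft limit, Category FS) — within limit.
Category SR quantity: two 24 g packs = 48 g.
48 g ≤ 50 g (cargo aircraft limit, Category SR) — within limit.
The segregation rule (Category FS with Category OX) does not apply to Category FS with Category SR.
Every hazard category is within its cargo aircraft limit and no segregation rule is violated.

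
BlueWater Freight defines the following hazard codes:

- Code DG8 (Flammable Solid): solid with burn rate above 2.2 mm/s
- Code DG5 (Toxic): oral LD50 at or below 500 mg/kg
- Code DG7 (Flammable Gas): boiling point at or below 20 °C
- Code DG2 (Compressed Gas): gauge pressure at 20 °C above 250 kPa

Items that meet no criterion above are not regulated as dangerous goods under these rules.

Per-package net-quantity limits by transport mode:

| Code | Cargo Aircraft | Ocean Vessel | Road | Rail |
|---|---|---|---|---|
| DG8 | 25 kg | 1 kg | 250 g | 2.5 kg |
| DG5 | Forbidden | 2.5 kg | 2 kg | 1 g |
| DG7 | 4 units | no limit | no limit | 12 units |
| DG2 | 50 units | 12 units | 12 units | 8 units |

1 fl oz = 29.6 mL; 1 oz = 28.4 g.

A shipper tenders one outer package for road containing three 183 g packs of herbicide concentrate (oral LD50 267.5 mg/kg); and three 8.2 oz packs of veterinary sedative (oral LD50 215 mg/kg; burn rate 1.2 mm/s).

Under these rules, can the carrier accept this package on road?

Yes

Herbicide concentrate: oral LD50 267.5 mg/kg ≤ 500 mg/kg → Code DG5 (Toxic).
The veterinary sedative has oral LD50 215 mg/kg, which is ≤ 500 mg/kg, so it is Code DG5 (Toxic).
Total Code DG5: (three 183 g packs = 549 g) + (three 8.2 oz packs = 698.64 g) = 1247.64 g.
That is within the Code DG5 road limit of 2 kg.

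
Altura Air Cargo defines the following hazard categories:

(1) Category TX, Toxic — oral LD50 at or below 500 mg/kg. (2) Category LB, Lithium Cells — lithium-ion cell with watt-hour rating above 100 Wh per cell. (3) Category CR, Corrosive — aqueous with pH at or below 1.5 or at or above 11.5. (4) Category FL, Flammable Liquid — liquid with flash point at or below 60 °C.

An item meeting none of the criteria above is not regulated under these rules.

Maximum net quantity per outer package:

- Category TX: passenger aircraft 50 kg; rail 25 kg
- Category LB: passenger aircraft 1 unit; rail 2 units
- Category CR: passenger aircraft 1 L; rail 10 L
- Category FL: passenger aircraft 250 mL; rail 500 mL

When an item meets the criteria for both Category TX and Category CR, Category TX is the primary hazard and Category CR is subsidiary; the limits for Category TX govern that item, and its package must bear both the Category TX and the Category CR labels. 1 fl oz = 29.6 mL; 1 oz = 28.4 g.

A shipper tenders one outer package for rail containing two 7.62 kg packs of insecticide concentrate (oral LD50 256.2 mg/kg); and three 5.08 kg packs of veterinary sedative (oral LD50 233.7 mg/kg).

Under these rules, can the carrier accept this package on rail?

No

Oral LD50 256.2 mg/kg meets the Category TX criterion (Toxic), so the insecticide concentrate is Category TX.
Oral LD50 233.7 mg/kg meets the Category TX criterion (Toxic), so the veterinary sedative is Category TX.
Total Category TX: (two 7.62 kg packs = 15.24 kg) + (three 5.08 kg packs = 15.24 kg) = 30.48 kg.
That exceeds the Category TX rail limit of 25 kg.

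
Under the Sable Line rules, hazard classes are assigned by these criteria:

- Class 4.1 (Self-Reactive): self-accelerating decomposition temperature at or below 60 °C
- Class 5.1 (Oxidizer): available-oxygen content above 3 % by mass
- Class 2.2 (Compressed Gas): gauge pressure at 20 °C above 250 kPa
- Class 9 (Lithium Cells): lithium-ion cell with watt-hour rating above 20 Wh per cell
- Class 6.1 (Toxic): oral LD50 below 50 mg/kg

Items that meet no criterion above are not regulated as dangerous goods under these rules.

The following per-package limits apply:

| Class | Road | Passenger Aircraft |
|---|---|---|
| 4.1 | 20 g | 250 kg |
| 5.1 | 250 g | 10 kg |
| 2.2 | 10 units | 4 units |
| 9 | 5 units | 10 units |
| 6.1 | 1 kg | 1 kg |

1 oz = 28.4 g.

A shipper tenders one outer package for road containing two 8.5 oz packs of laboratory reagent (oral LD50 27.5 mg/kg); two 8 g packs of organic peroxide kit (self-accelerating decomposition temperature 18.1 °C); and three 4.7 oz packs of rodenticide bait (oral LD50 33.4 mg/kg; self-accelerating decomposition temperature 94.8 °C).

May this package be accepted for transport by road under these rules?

Oral LD50 27.5 mg/kg meets the Class 6.1 criterion (Toxic), so the laboratory reagent is Class 6.1.
With self-accelerating decomposition temperature 18.1 °C (≤ 60 °C), the organic peroxide kit falls in Class 4.1.
Oral LD50 33.4 mg/kg meets the Class 6.1 criterion (Toxic), so the rodenticide bait is Class 6.1.
Class 6.1 net quantity: (two 8.5 oz packs = 482.8 g) + (three 4.7 oz packs = 400.44 g) = 883.24 g.
883.24 g is within the road limit of 1 kg for Class 6.1.
Class 4.1 quantity: two 8 g packs = 16 g.
16 g is within the road limit of 20 g for Class 4.1.
Every hazard class is within its road limit and no segregation rule is violated.

Yes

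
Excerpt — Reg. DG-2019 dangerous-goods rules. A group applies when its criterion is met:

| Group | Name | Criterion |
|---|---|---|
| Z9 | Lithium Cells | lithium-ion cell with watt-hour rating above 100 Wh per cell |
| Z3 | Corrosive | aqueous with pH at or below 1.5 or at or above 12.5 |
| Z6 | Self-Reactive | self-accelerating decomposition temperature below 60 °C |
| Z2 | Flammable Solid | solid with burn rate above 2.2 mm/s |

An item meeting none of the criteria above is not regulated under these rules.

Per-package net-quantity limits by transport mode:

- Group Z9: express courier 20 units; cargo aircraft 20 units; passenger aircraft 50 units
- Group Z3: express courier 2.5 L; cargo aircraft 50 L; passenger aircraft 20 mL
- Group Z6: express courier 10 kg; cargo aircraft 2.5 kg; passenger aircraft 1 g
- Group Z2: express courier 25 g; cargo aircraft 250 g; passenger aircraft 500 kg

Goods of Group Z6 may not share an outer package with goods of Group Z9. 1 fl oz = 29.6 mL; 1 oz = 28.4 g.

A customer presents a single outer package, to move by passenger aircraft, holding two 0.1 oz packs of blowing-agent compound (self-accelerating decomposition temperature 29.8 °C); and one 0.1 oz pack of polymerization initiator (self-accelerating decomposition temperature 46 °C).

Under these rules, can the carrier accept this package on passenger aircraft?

No

Self-accelerating decomposition temperature 29.8 °C meets the Group Z6 criterion (Self-Reactive), so the blowing-agent compound is Group Z6.
With self-accelerating decomposition temperature 46 °C (< 60 °C), the polymerization initiator falls in Group Z6.
Group Z6 net quantity: (two 0.1 oz packs = 5.68 g) + (one 0.1 oz pack = 2.84 g) = 8.52 g.
That exceeds the Group Z6 passenger aircraft limit of 1 g.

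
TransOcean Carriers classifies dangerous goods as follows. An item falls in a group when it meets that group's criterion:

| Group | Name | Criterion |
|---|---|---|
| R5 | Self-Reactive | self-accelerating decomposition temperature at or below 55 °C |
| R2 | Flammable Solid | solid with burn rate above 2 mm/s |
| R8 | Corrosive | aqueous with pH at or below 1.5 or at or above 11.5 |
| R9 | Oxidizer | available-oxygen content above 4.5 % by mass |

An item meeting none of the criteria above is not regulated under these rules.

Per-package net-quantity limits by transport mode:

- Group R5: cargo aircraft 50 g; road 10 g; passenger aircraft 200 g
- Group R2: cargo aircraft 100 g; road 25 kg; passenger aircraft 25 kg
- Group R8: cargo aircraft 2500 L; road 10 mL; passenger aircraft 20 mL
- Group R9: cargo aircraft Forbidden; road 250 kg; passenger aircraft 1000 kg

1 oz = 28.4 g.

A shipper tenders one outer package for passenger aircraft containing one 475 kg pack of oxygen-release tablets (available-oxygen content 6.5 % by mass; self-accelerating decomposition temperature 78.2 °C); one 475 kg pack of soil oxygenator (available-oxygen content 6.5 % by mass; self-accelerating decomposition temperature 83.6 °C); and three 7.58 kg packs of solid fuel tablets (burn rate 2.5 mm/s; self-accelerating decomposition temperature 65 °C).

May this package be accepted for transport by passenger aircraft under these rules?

Yes

Available-oxygen content 6.5 % by mass meets the Group R9 criterion (Oxidizer), so the oxygen-release tablets are Group R9.
Soil oxygenator: available-oxygen content 6.5 % by mass > 4.5 % by mass → Group R9 (Oxidizer).
Burn rate 2.5 mm/s meets the Group R2 criterion (Flammable Solid), so the solid fuel tablets are Group R2.
Group R9 net quantity: 475 kg + 475 kg = 950 kg.
950 kg ≤ 1000 kg (passenger aircraft limit, Group R9) — within limit.
Group R2 quantity: three 7.58 kg packs = 22.74 kg.
22.74 kg is within the passenger aircraft limit of 25 kg for Group R2.
Every hazard group is within its passenger aircraft limit and no segregation rule is violated.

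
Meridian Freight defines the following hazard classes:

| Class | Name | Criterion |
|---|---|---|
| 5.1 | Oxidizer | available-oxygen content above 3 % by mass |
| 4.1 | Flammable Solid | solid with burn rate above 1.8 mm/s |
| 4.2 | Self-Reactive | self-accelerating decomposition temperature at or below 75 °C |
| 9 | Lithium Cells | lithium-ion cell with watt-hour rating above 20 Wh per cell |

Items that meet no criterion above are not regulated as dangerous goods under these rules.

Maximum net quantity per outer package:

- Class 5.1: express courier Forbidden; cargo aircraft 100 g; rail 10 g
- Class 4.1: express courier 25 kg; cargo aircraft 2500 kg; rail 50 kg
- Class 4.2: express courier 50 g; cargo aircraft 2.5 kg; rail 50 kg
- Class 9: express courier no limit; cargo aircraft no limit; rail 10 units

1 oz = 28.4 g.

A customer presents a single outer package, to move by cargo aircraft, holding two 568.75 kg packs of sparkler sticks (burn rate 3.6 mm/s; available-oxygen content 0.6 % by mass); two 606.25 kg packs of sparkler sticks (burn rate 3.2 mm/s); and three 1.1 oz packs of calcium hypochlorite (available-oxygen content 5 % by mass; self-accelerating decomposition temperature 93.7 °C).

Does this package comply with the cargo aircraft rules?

With burn rate 3.6 mm/s (> 1.8 mm/s), the sparkler sticks fall in Class 4.1.
The sparkler sticks have burn rate 3.2 mm/s, which is > 1.8 mm/s, so they are Class 4.1 (Flammable Solid).
The calcium hypochlorite has available-oxygen content 5 % by mass, which is > 3 % by mass, so it is Class 5.1 (Oxidizer).
Class 4.1 net quantity: (two 568.75 kg packs = 1137.5 kg) + (two 606.25 kg packs = 1212.5 kg) = 2350 kg.
2350 kg ≤ 2500 kg (cargo aircraft limit, Class 4.1) — within limit.
Class 5.1 quantity: three 1.1 oz packs = 93.72 g.
93.72 g is within the cargo aircraft limit of 100 g for Class 5.1.
Every hazard class is within its cargo aircraft limit and no segregation rule is violated.

Yes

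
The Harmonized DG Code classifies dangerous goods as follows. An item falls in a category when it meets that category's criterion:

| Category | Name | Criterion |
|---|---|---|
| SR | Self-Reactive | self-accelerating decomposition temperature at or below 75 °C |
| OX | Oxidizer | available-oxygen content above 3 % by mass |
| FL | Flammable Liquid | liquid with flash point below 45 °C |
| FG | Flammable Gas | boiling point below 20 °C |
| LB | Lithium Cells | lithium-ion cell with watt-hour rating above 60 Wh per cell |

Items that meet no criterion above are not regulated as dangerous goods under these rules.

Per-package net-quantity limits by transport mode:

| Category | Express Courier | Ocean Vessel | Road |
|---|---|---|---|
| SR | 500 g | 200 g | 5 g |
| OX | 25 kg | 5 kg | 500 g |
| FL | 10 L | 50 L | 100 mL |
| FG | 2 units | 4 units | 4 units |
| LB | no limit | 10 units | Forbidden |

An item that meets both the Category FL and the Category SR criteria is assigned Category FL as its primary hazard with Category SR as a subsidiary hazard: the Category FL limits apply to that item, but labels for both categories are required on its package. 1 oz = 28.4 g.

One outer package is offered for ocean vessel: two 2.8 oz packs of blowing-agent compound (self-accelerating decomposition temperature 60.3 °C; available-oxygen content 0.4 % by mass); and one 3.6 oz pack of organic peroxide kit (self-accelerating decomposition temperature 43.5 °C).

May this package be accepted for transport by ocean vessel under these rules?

No

Self-accelerating decomposition temperature 60.3 °C meets the Category SR criterion (Self-Reactive), so the blowing-agent compound is Category SR.
With self-accelerating decomposition temperature 43.5 °C (≤ 75 °C), the organic peroxide kit falls in Category SR.
Category SR net quantity: (two 2.8 oz packs = 159.04 g) + (one 3.6 oz pack = 102.24 g) = 261.28 g.
261.28 g > 200 g (ocean vessel limit, Category SR) — over the limit.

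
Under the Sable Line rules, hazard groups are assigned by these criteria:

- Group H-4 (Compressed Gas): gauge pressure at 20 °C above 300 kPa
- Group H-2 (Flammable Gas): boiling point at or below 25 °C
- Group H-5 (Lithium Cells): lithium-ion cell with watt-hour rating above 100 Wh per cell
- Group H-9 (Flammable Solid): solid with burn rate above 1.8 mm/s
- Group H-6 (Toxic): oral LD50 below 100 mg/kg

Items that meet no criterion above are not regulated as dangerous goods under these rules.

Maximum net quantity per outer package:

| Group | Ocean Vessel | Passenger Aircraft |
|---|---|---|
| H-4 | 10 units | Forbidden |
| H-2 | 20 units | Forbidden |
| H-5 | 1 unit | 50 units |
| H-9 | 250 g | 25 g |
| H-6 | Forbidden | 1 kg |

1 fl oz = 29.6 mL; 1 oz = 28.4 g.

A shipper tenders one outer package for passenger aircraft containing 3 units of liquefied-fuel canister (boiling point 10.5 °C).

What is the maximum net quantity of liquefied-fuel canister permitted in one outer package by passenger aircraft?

With boiling point 10.5 °C (≤ 25 °C), the liquefied-fuel canister falls in Group H-2.
The passenger aircraft limit for Group H-2 is Forbidden.

Forbidden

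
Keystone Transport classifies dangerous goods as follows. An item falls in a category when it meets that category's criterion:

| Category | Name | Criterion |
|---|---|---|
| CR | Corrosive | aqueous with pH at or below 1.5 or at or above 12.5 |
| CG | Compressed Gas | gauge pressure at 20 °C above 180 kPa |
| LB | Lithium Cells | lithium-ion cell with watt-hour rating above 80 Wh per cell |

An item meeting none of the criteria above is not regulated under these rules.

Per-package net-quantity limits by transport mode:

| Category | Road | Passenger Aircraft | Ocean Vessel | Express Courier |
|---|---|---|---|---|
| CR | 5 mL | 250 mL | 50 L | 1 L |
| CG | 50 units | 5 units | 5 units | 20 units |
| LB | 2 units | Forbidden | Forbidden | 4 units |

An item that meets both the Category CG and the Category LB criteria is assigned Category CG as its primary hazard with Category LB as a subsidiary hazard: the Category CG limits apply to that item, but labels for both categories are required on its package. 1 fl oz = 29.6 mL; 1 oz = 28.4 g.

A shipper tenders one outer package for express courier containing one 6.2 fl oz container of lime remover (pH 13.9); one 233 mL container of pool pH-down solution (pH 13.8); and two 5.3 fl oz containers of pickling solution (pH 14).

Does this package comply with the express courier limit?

pH 13.9 meets the Category CR criterion (Corrosive), so the lime remover is Category CR.
pH 13.8 meets the Category CR criterion (Corrosive), so the pool pH-down solution is Category CR.
With pH 14 (≥ 12.5), the pickling solution falls in Category CR.
Category CR net quantity: (one 6.2 fl oz container = 183.52 mL) + 233 mL + (two 5.3 fl oz containers = 313.76 mL) = 730.28 mL.
730.28 mL is within the express courier limit of 1 L for Category CR.

Yes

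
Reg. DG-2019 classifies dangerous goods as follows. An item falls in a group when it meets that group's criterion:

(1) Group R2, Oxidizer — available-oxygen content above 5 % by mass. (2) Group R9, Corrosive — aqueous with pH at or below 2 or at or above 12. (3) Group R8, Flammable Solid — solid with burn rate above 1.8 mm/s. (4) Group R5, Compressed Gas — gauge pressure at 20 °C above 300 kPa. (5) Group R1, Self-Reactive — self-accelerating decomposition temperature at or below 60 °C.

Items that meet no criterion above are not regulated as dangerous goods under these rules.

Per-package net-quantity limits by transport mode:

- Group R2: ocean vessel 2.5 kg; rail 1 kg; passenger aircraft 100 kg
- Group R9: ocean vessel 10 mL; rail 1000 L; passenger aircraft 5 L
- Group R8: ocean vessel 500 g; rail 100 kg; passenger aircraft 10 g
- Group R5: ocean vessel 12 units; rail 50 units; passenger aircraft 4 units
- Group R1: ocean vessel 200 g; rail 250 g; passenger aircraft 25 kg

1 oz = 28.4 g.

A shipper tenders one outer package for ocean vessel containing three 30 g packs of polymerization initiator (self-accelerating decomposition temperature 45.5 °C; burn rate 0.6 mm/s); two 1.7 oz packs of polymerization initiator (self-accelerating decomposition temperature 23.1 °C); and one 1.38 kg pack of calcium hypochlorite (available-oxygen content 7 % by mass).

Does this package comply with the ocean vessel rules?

Yes

The polymerization initiator has self-accelerating decomposition temperature 45.5 °C, which is ≤ 60 °C, so it is Group R1 (Self-Reactive).
With self-accelerating decomposition temperature 23.1 °C (≤ 60 °C), the polymerization initiator falls in Group R1.
Calcium hypochlorite: available-oxygen content 7 % by mass > 5 % by mass → Group R2 (Oxidizer).
Group R1 net quantity: (three 30 g packs = 90 g) + (two 1.7 oz packs = 96.56 g) = 186.56 g.
That is within the Group R1 ocean vessel limit of 200 g.
Group R2 quantity: 1.38 kg.
1.38 kg is within the ocean vessel limit of 2.5 kg for Group R2.
Every hazard group is within its ocean vessel limit and no segregation rule is violated.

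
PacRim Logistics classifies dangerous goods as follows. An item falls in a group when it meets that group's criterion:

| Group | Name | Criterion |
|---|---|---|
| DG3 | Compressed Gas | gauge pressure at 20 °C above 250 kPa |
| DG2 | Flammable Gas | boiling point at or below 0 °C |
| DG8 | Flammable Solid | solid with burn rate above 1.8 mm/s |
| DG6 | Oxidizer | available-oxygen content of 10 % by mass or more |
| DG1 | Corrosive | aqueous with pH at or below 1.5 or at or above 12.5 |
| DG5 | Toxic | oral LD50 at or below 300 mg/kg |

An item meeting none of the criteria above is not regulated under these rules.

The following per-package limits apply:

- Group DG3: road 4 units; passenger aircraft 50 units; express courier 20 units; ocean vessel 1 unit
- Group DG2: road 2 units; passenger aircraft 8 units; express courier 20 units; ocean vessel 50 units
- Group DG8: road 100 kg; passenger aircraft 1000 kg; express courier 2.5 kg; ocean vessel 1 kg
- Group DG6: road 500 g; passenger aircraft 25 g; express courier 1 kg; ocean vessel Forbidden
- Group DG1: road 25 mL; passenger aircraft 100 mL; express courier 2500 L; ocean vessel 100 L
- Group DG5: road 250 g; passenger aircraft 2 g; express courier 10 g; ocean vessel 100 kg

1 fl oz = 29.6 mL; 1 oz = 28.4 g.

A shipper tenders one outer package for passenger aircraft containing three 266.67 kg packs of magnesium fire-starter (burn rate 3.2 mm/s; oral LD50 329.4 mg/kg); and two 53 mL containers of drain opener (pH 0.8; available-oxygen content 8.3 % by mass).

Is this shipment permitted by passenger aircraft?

No

The magnesium fire-starter has burn rate 3.2 mm/s, which is > 1.8 mm/s, so it is Group DG8 (Flammable Solid).
pH 0.8 meets the Group DG1 criterion (Corrosive), so the drain opener is Group DG1.
Group DG8 quantity: three 266.67 kg packs = 800.01 kg.
That is within the Group DG8 passenger aircraft limit of 1000 kg.
Group DG1 quantity: two 53 mL containers = 106 mL.
106 mL > 100 mL (passenger aircraft limit, Group DG1) — over the limit.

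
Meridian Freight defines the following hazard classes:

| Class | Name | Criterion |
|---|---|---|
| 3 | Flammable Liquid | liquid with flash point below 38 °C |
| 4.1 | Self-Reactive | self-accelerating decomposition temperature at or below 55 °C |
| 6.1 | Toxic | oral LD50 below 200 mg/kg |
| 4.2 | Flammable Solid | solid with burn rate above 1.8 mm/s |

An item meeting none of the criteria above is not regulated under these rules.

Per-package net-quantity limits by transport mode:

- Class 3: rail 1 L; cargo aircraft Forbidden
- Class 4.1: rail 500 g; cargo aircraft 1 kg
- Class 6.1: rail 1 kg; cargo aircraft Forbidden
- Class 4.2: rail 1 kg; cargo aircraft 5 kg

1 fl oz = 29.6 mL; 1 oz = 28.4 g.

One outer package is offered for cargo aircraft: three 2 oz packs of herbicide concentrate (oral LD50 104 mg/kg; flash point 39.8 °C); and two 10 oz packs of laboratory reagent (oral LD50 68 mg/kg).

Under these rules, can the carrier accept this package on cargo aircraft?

No

With oral LD50 104 mg/kg (< 200 mg/kg), the herbicide concentrate falls in Class 6.1.
Oral LD50 68 mg/kg meets the Class 6.1 criterion (Toxic), so the laboratory reagent is Class 6.1.
Class 6.1 net quantity: (three 2 oz packs = 170.4 g) + (two 10 oz packs = 568 g) = 738.4 g.
Class 6.1 is Forbidden by cargo aircraft.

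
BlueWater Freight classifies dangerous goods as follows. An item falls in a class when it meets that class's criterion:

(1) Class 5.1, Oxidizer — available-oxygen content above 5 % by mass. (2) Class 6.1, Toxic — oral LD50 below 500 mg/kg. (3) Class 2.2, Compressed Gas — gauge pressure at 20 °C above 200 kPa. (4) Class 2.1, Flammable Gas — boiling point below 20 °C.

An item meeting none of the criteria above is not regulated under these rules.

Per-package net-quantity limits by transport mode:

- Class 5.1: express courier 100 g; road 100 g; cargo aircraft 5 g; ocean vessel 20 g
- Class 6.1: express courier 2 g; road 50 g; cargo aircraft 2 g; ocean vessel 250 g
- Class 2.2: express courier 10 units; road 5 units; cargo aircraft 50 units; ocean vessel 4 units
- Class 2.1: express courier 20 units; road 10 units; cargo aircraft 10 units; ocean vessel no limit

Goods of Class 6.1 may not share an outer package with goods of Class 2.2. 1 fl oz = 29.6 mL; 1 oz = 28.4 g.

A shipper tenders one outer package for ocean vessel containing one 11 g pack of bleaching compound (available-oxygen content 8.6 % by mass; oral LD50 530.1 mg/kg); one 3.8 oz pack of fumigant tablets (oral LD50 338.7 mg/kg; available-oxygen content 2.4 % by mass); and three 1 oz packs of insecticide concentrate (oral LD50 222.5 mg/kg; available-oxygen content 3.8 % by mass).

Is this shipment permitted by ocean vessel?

Yes

With available-oxygen content 8.6 % by mass (> 5 % by mass), the bleaching compound falls in Class 5.1.
The fumigant tablets have oral LD50 338.7 mg/kg, which is < 500 mg/kg, so they are Class 6.1 (Toxic).
Insecticide concentrate: oral LD50 222.5 mg/kg < 500 mg/kg → Class 6.1 (Toxic).
Class 6.1 net quantity: (one 3.8 oz pack = 107.92 g) + (three 1 oz packs = 85.2 g) = 193.12 g.
193.12 g is within the ocean vessel limit of 250 g for Class 6.1.
Class 5.1 quantity: 11 g.
11 g is within the ocean vessel limit of 20 g for Class 5.1.
The segregation rule (Class 6.1 with Class 2.2) does not apply to Class 6.1 with Class 5.1.
Every hazard class is within its ocean vessel limit and no segregation rule is violated.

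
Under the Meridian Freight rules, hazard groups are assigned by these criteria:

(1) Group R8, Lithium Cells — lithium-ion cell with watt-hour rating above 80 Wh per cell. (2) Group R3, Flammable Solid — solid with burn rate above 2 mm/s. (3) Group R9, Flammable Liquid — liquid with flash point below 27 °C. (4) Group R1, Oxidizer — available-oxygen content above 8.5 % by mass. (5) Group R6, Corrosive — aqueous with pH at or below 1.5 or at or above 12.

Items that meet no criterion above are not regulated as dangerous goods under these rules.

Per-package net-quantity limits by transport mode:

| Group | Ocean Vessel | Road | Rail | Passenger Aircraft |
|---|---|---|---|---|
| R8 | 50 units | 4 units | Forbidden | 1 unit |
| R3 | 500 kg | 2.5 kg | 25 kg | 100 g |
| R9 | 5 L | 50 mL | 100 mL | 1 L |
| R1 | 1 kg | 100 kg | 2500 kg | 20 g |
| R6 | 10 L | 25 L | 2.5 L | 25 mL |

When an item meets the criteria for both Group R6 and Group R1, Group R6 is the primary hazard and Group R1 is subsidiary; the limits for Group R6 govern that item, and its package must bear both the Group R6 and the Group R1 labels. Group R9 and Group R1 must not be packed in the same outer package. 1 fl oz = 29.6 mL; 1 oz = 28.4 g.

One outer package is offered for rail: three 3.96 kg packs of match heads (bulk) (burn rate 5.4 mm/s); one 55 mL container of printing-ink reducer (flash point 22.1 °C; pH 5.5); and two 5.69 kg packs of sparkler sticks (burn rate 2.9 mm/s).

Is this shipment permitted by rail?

With burn rate 5.4 mm/s (> 2 mm/s), the match heads (bulk) fall in Group R3.
With flash point 22.1 °C (< 27 °C), the printing-ink reducer falls in Group R9.
Burn rate 2.9 mm/s meets the Group R3 criterion (Flammable Solid), so the sparkler sticks are Group R3.
Group R3 net quantity: (three 3.96 kg packs = 11.88 kg) + (two 5.69 kg packs = 11.38 kg) = 23.26 kg.
That is within the Group R3 rail limit of 25 kg.
Group R9 quantity: 55 mL.
55 mL is within the rail limit of 100 mL for Group R9.
The segregation rule (Group R9 with Group R1) does not apply to Group R3 with Group R9.
Every hazard group is within its rail limit and no segregation rule is violated.

Yes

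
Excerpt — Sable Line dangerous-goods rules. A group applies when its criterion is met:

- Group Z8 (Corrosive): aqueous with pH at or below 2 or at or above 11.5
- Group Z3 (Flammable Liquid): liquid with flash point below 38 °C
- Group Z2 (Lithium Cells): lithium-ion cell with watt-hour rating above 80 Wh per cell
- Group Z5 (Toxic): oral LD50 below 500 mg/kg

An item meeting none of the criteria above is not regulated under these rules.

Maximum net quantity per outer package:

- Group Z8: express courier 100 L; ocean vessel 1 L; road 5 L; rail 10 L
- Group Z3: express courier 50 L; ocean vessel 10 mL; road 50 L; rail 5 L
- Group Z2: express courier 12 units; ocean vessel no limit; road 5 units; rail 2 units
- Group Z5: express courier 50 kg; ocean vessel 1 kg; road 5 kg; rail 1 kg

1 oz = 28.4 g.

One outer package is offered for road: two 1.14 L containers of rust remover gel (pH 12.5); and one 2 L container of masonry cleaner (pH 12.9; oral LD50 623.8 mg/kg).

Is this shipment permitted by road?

Yes

pH 12.5 meets the Group Z8 criterion (Corrosive), so the rust remover gel is Group Z8.
With pH 12.9 (≥ 11.5), the masonry cleaner falls in Group Z8.
Group Z8 net quantity: (two 1.14 L containers = 2.28 L) + 2 L = 4.28 L.
That is within the Group Z8 road limit of 5 L.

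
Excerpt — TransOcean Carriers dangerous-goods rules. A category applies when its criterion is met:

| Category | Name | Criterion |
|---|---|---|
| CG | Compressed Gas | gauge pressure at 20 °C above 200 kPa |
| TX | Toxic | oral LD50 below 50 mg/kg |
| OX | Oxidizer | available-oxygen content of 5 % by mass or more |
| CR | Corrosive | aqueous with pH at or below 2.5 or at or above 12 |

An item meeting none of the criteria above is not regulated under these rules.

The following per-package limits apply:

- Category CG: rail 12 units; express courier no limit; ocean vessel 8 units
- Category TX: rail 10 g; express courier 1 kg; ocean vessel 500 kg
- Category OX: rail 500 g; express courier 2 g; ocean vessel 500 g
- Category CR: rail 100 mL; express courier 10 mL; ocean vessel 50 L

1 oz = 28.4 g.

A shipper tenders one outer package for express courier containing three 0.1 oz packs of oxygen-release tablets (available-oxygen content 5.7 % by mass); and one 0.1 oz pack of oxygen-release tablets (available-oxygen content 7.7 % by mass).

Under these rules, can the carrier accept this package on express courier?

No

Available-oxygen content 5.7 % by mass meets the Category OX criterion (Oxidizer), so the oxygen-release tablets are Category OX.
With available-oxygen content 7.7 % by mass (≥ 5 % by mass), the oxygen-release tablets fall in Category OX.
Total Category OX: (three 0.1 oz packs = 8.52 g) + (one 0.1 oz pack = 2.84 g) = 11.36 g.
11.36 g > 2 g (express courier limit, Category OX) — over the limit.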